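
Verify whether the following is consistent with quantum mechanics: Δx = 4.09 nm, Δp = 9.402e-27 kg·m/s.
No, it violates the uncertainty principle (impossible measurement).

Calculate the product ΔxΔp:
ΔxΔp = (4.090e-09 m) × (9.402e-27 kg·m/s)
ΔxΔp = 3.845e-35 J·s

Compare to the minimum allowed value ℏ/2:
ℏ/2 = 5.273e-35 J·s

Since ΔxΔp = 3.845e-35 J·s < 5.273e-35 J·s = ℏ/2,
the measurement violates the uncertainty principle.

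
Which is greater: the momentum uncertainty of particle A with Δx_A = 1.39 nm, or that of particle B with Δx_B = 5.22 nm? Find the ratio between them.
Particle A has the larger minimum momentum uncertainty, by a factor of 3.76.

For each particle, the minimum momentum uncertainty is Δp_min = ℏ/(2Δx):

Particle A: Δp_A = ℏ/(2×1.390e-09 m) = 3.793e-26 kg·m/s
Particle B: Δp_B = ℏ/(2×5.220e-09 m) = 1.010e-26 kg·m/s

Ratio: Δp_A/Δp_B = 3.76

Since Δp_min ∝ 1/Δx, the particle with smaller position uncertainty (A) has larger momentum uncertainty.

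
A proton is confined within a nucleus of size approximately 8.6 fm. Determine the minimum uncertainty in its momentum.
6.131 × 10^-21 kg·m/s

Using the Heisenberg uncertainty principle:
ΔxΔp ≥ ℏ/2

With Δx ≈ L = 8.600e-15 m (the confinement size):
Δp_min = ℏ/(2Δx)
Δp_min = (1.055e-34 J·s) / (2 × 8.600e-15 m)
Δp_min = 6.131e-21 kg·m/s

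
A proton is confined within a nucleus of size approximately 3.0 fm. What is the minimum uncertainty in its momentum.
1.758 × 10^-20 kg·m/s

Using the Heisenberg uncertainty principle:
ΔxΔp ≥ ℏ/2

With Δx ≈ L = 3.000e-15 m (the confinement size):
Δp_min = ℏ/(2Δx)
Δp_min = (1.055e-34 J·s) / (2 × 3.000e-15 m)
Δp_min = 1.758e-20 kg·m/s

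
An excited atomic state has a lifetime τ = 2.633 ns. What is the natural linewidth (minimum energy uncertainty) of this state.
124.993 neV

Using the energy-time uncertainty principle:
ΔEΔt ≥ ℏ/2

The lifetime τ represents the time uncertainty Δt.
The natural linewidth (minimum energy uncertainty) is:

ΔE = ℏ/(2τ)
ΔE = (1.055e-34 J·s) / (2 × 2.633e-09 s)
ΔE = 2.003e-26 J = 124.993 neV

This natural linewidth limits the precision of spectroscopic measurements.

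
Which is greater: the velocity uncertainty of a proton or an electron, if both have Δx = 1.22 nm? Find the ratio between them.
The electron has the larger minimum velocity uncertainty, by a ratio of 1836.2.

For both particles, Δp_min = ℏ/(2Δx) = 4.322e-26 kg·m/s (same for both).

The velocity uncertainty is Δv = Δp/m:
- proton: Δv = 4.322e-26 / 1.673e-27 = 2.584e+01 m/s = 25.840 m/s
- electron: Δv = 4.322e-26 / 9.109e-31 = 4.745e+04 m/s = 47.446 km/s

Ratio: 4.745e+04 / 2.584e+01 = 1836.2

The lighter particle has larger velocity uncertainty because Δv ∝ 1/m.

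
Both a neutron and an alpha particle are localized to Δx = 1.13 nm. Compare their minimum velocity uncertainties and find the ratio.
The neutron has the larger minimum velocity uncertainty, by a ratio of 4.0.

For both particles, Δp_min = ℏ/(2Δx) = 4.666e-26 kg·m/s (same for both).

The velocity uncertainty is Δv = Δp/m:
- neutron: Δv = 4.666e-26 / 1.675e-27 = 2.786e+01 m/s = 27.859 m/s
- alpha particle: Δv = 4.666e-26 / 6.645e-27 = 7.023e+00 m/s = 7.023 m/s

Ratio: 2.786e+01 / 7.023e+00 = 4.0

The lighter particle has larger velocity uncertainty because Δv ∝ 1/m.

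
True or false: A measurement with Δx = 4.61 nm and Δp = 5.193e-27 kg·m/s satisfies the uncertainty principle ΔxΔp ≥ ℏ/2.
No, it violates the uncertainty principle (impossible measurement).

Calculate the product ΔxΔp:
ΔxΔp = (4.610e-09 m) × (5.193e-27 kg·m/s)
ΔxΔp = 2.394e-35 J·s

Compare to the minimum allowed value ℏ/2:
ℏ/2 = 5.273e-35 J·s

Since ΔxΔp = 2.394e-35 J·s < 5.273e-35 J·s = ℏ/2,
the measurement violates the uncertainty principle.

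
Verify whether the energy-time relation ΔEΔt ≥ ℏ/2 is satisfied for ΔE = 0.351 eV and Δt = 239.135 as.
No, it violates the uncertainty relation.

Calculate the product ΔEΔt:
ΔE = 0.351 eV = 5.624e-20 J
ΔEΔt = (5.624e-20 J) × (2.391e-16 s)
ΔEΔt = 1.345e-35 J·s

Compare to the minimum allowed value ℏ/2:
ℏ/2 = 5.273e-35 J·s

Since ΔEΔt = 1.345e-35 J·s < 5.273e-35 J·s = ℏ/2,
this violates the uncertainty relation.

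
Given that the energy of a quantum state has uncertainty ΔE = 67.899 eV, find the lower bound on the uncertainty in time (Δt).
4.847 as

Using the energy-time uncertainty principle:
ΔEΔt ≥ ℏ/2

The minimum uncertainty in time is:
Δt_min = ℏ/(2ΔE)
Δt_min = (1.055e-34 J·s) / (2 × 1.088e-17 J)
Δt_min = 4.847e-18 s = 4.847 as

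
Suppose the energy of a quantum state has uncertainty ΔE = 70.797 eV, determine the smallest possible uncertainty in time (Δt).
4.649 as

Using the energy-time uncertainty principle:
ΔEΔt ≥ ℏ/2

The minimum uncertainty in time is:
Δt_min = ℏ/(2ΔE)
Δt_min = (1.055e-34 J·s) / (2 × 1.134e-17 J)
Δt_min = 4.649e-18 s = 4.649 as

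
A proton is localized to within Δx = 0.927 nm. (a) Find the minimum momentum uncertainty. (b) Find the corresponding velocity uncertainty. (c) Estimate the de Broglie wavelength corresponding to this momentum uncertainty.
(a) Δp_min = 5.688 × 10^-26 kg·m/s
(b) Δv_min = 34.007 m/s
(c) λ_dB = 11.649 nm

Step-by-step:

(a) From the uncertainty principle:
Δp_min = ℏ/(2Δx) = (1.055e-34 J·s)/(2 × 9.270e-10 m) = 5.688e-26 kg·m/s

(b) The velocity uncertainty:
Δv = Δp/m = (5.688e-26 kg·m/s)/(1.673e-27 kg) = 3.401e+01 m/s = 34.007 m/s

(c) The de Broglie wavelength for this momentum:
λ = h/p = (6.626e-34 J·s)/(5.688e-26 kg·m/s) = 1.165e-08 m = 11.649 nm

Note: The de Broglie wavelength is comparable to the localization size, as expected from wave-particle duality.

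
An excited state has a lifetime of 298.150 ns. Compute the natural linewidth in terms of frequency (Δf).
266.904 kHz

Using the energy-time uncertainty principle and E = hf:
ΔEΔt ≥ ℏ/2
hΔf·Δt ≥ ℏ/2

The minimum frequency uncertainty is:
Δf = ℏ/(2hτ) = 1/(4πτ)
Δf = 1/(4π × 2.981e-07 s)
Δf = 2.669e+05 Hz = 266.904 kHz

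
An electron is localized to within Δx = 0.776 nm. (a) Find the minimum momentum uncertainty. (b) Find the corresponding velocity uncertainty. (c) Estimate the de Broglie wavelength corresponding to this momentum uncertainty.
(a) Δp_min = 6.795 × 10^-26 kg·m/s
(b) Δv_min = 74.593 km/s
(c) λ_dB = 9.752 nm

Step-by-step:

(a) From the uncertainty principle:
Δp_min = ℏ/(2Δx) = (1.055e-34 J·s)/(2 × 7.760e-10 m) = 6.795e-26 kg·m/s

(b) The velocity uncertainty:
Δv = Δp/m = (6.795e-26 kg·m/s)/(9.109e-31 kg) = 7.459e+04 m/s = 74.593 km/s

(c) The de Broglie wavelength for this momentum:
λ = h/p = (6.626e-34 J·s)/(6.795e-26 kg·m/s) = 9.752e-09 m = 9.752 nm

Note: The de Broglie wavelength is comparable to the localization size, as expected from wave-particle duality.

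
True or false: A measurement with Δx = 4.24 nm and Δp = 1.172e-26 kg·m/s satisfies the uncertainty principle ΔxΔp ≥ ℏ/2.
No, it violates the uncertainty principle (impossible measurement).

Calculate the product ΔxΔp:
ΔxΔp = (4.240e-09 m) × (1.172e-26 kg·m/s)
ΔxΔp = 4.969e-35 J·s

Compare to the minimum allowed value ℏ/2:
ℏ/2 = 5.273e-35 J·s

Since ΔxΔp = 4.969e-35 J·s < 5.273e-35 J·s = ℏ/2,
the measurement violates the uncertainty principle.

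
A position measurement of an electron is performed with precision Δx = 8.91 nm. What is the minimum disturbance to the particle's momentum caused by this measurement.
5.918 × 10^-27 kg·m/s

The uncertainty principle implies that measuring position disturbs momentum:
ΔxΔp ≥ ℏ/2

When we measure position with precision Δx, we necessarily introduce a momentum uncertainty:
Δp ≥ ℏ/(2Δx)
Δp_min = (1.055e-34 J·s) / (2 × 8.910e-09 m)
Δp_min = 5.918e-27 kg·m/s

The more precisely we measure position, the greater the momentum disturbance.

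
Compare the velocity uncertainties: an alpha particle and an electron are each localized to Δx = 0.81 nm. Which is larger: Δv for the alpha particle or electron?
The electron has the larger minimum velocity uncertainty, by a ratio of 7294.3.

For both particles, Δp_min = ℏ/(2Δx) = 6.510e-26 kg·m/s (same for both).

The velocity uncertainty is Δv = Δp/m:
- alpha particle: Δv = 6.510e-26 / 6.645e-27 = 9.797e+00 m/s = 9.797 m/s
- electron: Δv = 6.510e-26 / 9.109e-31 = 7.146e+04 m/s = 71.462 km/s

Ratio: 7.146e+04 / 9.797e+00 = 7294.3

The lighter particle has larger velocity uncertainty because Δv ∝ 1/m.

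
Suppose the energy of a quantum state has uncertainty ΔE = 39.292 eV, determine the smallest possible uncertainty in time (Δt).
8.376 as

Using the energy-time uncertainty principle:
ΔEΔt ≥ ℏ/2

The minimum uncertainty in time is:
Δt_min = ℏ/(2ΔE)
Δt_min = (1.055e-34 J·s) / (2 × 6.295e-18 J)
Δt_min = 8.376e-18 s = 8.376 as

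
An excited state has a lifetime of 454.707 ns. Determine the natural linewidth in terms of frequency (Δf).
175.008 kHz

Using the energy-time uncertainty principle and E = hf:
ΔEΔt ≥ ℏ/2
hΔf·Δt ≥ ℏ/2

The minimum frequency uncertainty is:
Δf = ℏ/(2hτ) = 1/(4πτ)
Δf = 1/(4π × 4.547e-07 s)
Δf = 1.750e+05 Hz = 175.008 kHz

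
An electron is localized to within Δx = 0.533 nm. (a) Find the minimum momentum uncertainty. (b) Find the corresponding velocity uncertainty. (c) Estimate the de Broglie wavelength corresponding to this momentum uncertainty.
(a) Δp_min = 9.893 × 10^-26 kg·m/s
(b) Δv_min = 108.600 km/s
(c) λ_dB = 6.698 nm

Step-by-step:

(a) From the uncertainty principle:
Δp_min = ℏ/(2Δx) = (1.055e-34 J·s)/(2 × 5.330e-10 m) = 9.893e-26 kg·m/s

(b) The velocity uncertainty:
Δv = Δp/m = (9.893e-26 kg·m/s)/(9.109e-31 kg) = 1.086e+05 m/s = 108.600 km/s

(c) The de Broglie wavelength for this momentum:
λ = h/p = (6.626e-34 J·s)/(9.893e-26 kg·m/s) = 6.698e-09 m = 6.698 nm

Note: The de Broglie wavelength is comparable to the localization size, as expected from wave-particle duality.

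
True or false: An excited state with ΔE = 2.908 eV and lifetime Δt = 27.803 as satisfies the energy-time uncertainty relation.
No, it violates the uncertainty relation.

Calculate the product ΔEΔt:
ΔE = 2.908 eV = 4.659e-19 J
ΔEΔt = (4.659e-19 J) × (2.780e-17 s)
ΔEΔt = 1.295e-35 J·s

Compare to the minimum allowed value ℏ/2:
ℏ/2 = 5.273e-35 J·s

Since ΔEΔt = 1.295e-35 J·s < 5.273e-35 J·s = ℏ/2,
this violates the uncertainty relation.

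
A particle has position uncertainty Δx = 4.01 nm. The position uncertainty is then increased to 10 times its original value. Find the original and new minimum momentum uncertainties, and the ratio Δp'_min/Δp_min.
Original Δp_min = 1.315 × 10^-26 kg·m/s; new Δp'_min = 1.315 × 10^-27 kg·m/s; ratio Δp'_min/Δp_min = 1/10.

From the uncertainty principle ΔxΔp ≥ ℏ/2, the minimum momentum uncertainty is Δp_min = ℏ/(2Δx).

Original (Δx = 4.01 nm = 4.010e-09 m):
Δp_min = (1.055e-34 J·s)/(2 × 4.010e-09 m) = 1.315e-26 kg·m/s

When Δx → 10Δx:
Δp'_min = ℏ/(2 × 10Δx) = (1/10) × ℏ/(2Δx) = (1/10) × Δp_min
Δp'_min = 1/10 × 1.315e-26 kg·m/s = 1.315e-27 kg·m/s

Since Δp_min ∝ 1/Δx, when Δx is increased to 10 times its original value, Δp_min decreases to 1/10 of its original value.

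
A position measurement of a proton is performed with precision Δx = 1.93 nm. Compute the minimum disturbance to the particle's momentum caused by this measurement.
2.732 × 10^-26 kg·m/s

The uncertainty principle implies that measuring position disturbs momentum:
ΔxΔp ≥ ℏ/2

When we measure position with precision Δx, we necessarily introduce a momentum uncertainty:
Δp ≥ ℏ/(2Δx)
Δp_min = (1.055e-34 J·s) / (2 × 1.930e-09 m)
Δp_min = 2.732e-26 kg·m/s

The more precisely we measure position, the greater the momentum disturbance.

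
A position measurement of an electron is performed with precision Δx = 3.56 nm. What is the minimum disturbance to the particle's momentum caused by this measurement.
1.481 × 10^-26 kg·m/s

The uncertainty principle implies that measuring position disturbs momentum:
ΔxΔp ≥ ℏ/2

When we measure position with precision Δx, we necessarily introduce a momentum uncertainty:
Δp ≥ ℏ/(2Δx)
Δp_min = (1.055e-34 J·s) / (2 × 3.560e-09 m)
Δp_min = 1.481e-26 kg·m/s

The more precisely we measure position, the greater the momentum disturbance.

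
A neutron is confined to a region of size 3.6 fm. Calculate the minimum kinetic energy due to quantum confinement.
399.715 keV

Using the uncertainty principle:

1. Position uncertainty: Δx ≈ 3.600e-15 m
2. Minimum momentum uncertainty: Δp = ℏ/(2Δx) = 1.465e-20 kg·m/s
3. Minimum kinetic energy:
   KE = (Δp)²/(2m) = (1.465e-20)²/(2 × 1.675e-27 kg)
   KE = 6.404e-14 J = 399.715 keV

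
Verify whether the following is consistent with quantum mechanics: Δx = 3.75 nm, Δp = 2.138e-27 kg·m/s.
No, it violates the uncertainty principle (impossible measurement).

Calculate the product ΔxΔp:
ΔxΔp = (3.750e-09 m) × (2.138e-27 kg·m/s)
ΔxΔp = 8.018e-36 J·s

Compare to the minimum allowed value ℏ/2:
ℏ/2 = 5.273e-35 J·s

Since ΔxΔp = 8.018e-36 J·s < 5.273e-35 J·s = ℏ/2,
the measurement violates the uncertainty principle.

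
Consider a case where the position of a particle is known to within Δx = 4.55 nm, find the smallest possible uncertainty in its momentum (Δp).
1.159 × 10^-26 kg·m/s

Using the Heisenberg uncertainty principle:
ΔxΔp ≥ ℏ/2

The minimum uncertainty in momentum is:
Δp_min = ℏ/(2Δx)
Δp_min = (1.055e-34 J·s) / (2 × 4.550e-09 m)
Δp_min = 1.159e-26 kg·m/s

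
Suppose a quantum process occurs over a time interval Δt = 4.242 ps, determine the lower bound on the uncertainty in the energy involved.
77.583 μeV

Using the energy-time uncertainty principle:
ΔEΔt ≥ ℏ/2

The minimum uncertainty in energy is:
ΔE_min = ℏ/(2Δt)
ΔE_min = (1.055e-34 J·s) / (2 × 4.242e-12 s)
ΔE_min = 1.243e-23 J = 77.583 μeV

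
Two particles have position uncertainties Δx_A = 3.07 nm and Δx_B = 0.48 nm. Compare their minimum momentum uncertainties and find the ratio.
Particle B has the larger minimum momentum uncertainty, by a factor of 6.40.

For each particle, the minimum momentum uncertainty is Δp_min = ℏ/(2Δx):

Particle A: Δp_A = ℏ/(2×3.070e-09 m) = 1.718e-26 kg·m/s
Particle B: Δp_B = ℏ/(2×4.800e-10 m) = 1.099e-25 kg·m/s

Ratio: Δp_B/Δp_A = 6.40

Since Δp_min ∝ 1/Δx, the particle with smaller position uncertainty (B) has larger momentum uncertainty.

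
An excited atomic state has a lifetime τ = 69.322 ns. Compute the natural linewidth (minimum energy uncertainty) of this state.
4.747 neV

Using the energy-time uncertainty principle:
ΔEΔt ≥ ℏ/2

The lifetime τ represents the time uncertainty Δt.
The natural linewidth (minimum energy uncertainty) is:

ΔE = ℏ/(2τ)
ΔE = (1.055e-34 J·s) / (2 × 6.932e-08 s)
ΔE = 7.606e-28 J = 4.747 neV

This natural linewidth limits the precision of spectroscopic measurements.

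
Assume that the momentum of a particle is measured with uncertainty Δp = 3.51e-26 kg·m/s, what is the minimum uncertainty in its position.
1.502 nm

Using the Heisenberg uncertainty principle:
ΔxΔp ≥ ℏ/2

The minimum uncertainty in position is:
Δx_min = ℏ/(2Δp)
Δx_min = (1.055e-34 J·s) / (2 × 3.510e-26 kg·m/s)
Δx_min = 1.502e-09 m = 1.502 nm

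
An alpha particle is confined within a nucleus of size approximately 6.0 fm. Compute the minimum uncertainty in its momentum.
8.788 × 10^-21 kg·m/s

Using the Heisenberg uncertainty principle:
ΔxΔp ≥ ℏ/2

With Δx ≈ L = 6.000e-15 m (the confinement size):
Δp_min = ℏ/(2Δx)
Δp_min = (1.055e-34 J·s) / (2 × 6.000e-15 m)
Δp_min = 8.788e-21 kg·m/s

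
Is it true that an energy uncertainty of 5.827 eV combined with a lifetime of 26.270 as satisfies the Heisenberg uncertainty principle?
No, it violates the uncertainty relation.

Calculate the product ΔEΔt:
ΔE = 5.827 eV = 9.336e-19 J
ΔEΔt = (9.336e-19 J) × (2.627e-17 s)
ΔEΔt = 2.453e-35 J·s

Compare to the minimum allowed value ℏ/2:
ℏ/2 = 5.273e-35 J·s

Since ΔEΔt = 2.453e-35 J·s < 5.273e-35 J·s = ℏ/2,
this violates the uncertainty relation.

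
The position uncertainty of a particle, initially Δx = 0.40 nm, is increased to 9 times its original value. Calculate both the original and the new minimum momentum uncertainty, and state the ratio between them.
Original Δp_min = 1.318 × 10^-25 kg·m/s; new Δp'_min = 1.465 × 10^-26 kg·m/s; ratio Δp'_min/Δp_min = 1/9.

From the uncertainty principle ΔxΔp ≥ ℏ/2, the minimum momentum uncertainty is Δp_min = ℏ/(2Δx).

Original (Δx = 0.40 nm = 4.000e-10 m):
Δp_min = (1.055e-34 J·s)/(2 × 4.000e-10 m) = 1.318e-25 kg·m/s

When Δx → 9Δx:
Δp'_min = ℏ/(2 × 9Δx) = (1/9) × ℏ/(2Δx) = (1/9) × Δp_min
Δp'_min = 1/9 × 1.318e-25 kg·m/s = 1.465e-26 kg·m/s

Since Δp_min ∝ 1/Δx, when Δx is increased to 9 times its original value, Δp_min decreases to 1/9 of its original value.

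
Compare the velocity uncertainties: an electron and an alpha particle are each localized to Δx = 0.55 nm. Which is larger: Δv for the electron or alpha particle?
The electron has the larger minimum velocity uncertainty, by a ratio of 7294.3.

For both particles, Δp_min = ℏ/(2Δx) = 9.587e-26 kg·m/s (same for both).

The velocity uncertainty is Δv = Δp/m:
- electron: Δv = 9.587e-26 / 9.109e-31 = 1.052e+05 m/s = 105.243 km/s
- alpha particle: Δv = 9.587e-26 / 6.645e-27 = 1.443e+01 m/s = 14.428 m/s

Ratio: 1.052e+05 / 1.443e+01 = 7294.3

The lighter particle has larger velocity uncertainty because Δv ∝ 1/m.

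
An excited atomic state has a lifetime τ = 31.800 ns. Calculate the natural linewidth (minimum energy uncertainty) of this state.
10.349 neV

Using the energy-time uncertainty principle:
ΔEΔt ≥ ℏ/2

The lifetime τ represents the time uncertainty Δt.
The natural linewidth (minimum energy uncertainty) is:

ΔE = ℏ/(2τ)
ΔE = (1.055e-34 J·s) / (2 × 3.180e-08 s)
ΔE = 1.658e-27 J = 10.349 neV

This natural linewidth limits the precision of spectroscopic measurements.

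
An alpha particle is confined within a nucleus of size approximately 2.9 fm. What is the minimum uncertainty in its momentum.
1.818 × 10^-20 kg·m/s

Using the Heisenberg uncertainty principle:
ΔxΔp ≥ ℏ/2

With Δx ≈ L = 2.900e-15 m (the confinement size):
Δp_min = ℏ/(2Δx)
Δp_min = (1.055e-34 J·s) / (2 × 2.900e-15 m)
Δp_min = 1.818e-20 kg·m/s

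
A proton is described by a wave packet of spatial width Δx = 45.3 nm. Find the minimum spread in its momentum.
1.164 × 10^-27 kg·m/s

For a wave packet, the spatial width Δx and momentum spread Δp are related by the uncertainty principle:
ΔxΔp ≥ ℏ/2

The minimum momentum spread is:
Δp_min = ℏ/(2Δx)
Δp_min = (1.055e-34 J·s) / (2 × 4.530e-08 m)
Δp_min = 1.164e-27 kg·m/s

A wave packet cannot have both a well-defined position and well-defined momentum.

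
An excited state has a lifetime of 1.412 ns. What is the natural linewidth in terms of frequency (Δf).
56.358 MHz

Using the energy-time uncertainty principle and E = hf:
ΔEΔt ≥ ℏ/2
hΔf·Δt ≥ ℏ/2

The minimum frequency uncertainty is:
Δf = ℏ/(2hτ) = 1/(4πτ)
Δf = 1/(4π × 1.412e-09 s)
Δf = 5.636e+07 Hz = 56.358 MHz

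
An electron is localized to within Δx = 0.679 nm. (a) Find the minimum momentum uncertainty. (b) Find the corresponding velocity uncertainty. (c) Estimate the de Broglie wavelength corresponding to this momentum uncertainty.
(a) Δp_min = 7.766 × 10^-26 kg·m/s
(b) Δv_min = 85.249 km/s
(c) λ_dB = 8.533 nm

Step-by-step:

(a) From the uncertainty principle:
Δp_min = ℏ/(2Δx) = (1.055e-34 J·s)/(2 × 6.790e-10 m) = 7.766e-26 kg·m/s

(b) The velocity uncertainty:
Δv = Δp/m = (7.766e-26 kg·m/s)/(9.109e-31 kg) = 8.525e+04 m/s = 85.249 km/s

(c) The de Broglie wavelength for this momentum:
λ = h/p = (6.626e-34 J·s)/(7.766e-26 kg·m/s) = 8.533e-09 m = 8.533 nm

Note: The de Broglie wavelength is comparable to the localization size, as expected from wave-particle duality.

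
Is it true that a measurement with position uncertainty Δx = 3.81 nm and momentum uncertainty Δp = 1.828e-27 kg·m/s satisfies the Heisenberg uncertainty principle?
No, it violates the uncertainty principle (impossible measurement).

Calculate the product ΔxΔp:
ΔxΔp = (3.810e-09 m) × (1.828e-27 kg·m/s)
ΔxΔp = 6.965e-36 J·s

Compare to the minimum allowed value ℏ/2:
ℏ/2 = 5.273e-35 J·s

Since ΔxΔp = 6.965e-36 J·s < 5.273e-35 J·s = ℏ/2,
the measurement violates the uncertainty principle.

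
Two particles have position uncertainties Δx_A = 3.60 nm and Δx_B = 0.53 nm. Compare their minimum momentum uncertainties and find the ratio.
Particle B has the larger minimum momentum uncertainty, by a factor of 6.79.

For each particle, the minimum momentum uncertainty is Δp_min = ℏ/(2Δx):

Particle A: Δp_A = ℏ/(2×3.600e-09 m) = 1.465e-26 kg·m/s
Particle B: Δp_B = ℏ/(2×5.300e-10 m) = 9.949e-26 kg·m/s

Ratio: Δp_B/Δp_A = 6.79

Since Δp_min ∝ 1/Δx, the particle with smaller position uncertainty (B) has larger momentum uncertainty.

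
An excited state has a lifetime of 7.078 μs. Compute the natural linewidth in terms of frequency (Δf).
11.243 kHz

Using the energy-time uncertainty principle and E = hf:
ΔEΔt ≥ ℏ/2
hΔf·Δt ≥ ℏ/2

The minimum frequency uncertainty is:
Δf = ℏ/(2hτ) = 1/(4πτ)
Δf = 1/(4π × 7.078e-06 s)
Δf = 1.124e+04 Hz = 11.243 kHz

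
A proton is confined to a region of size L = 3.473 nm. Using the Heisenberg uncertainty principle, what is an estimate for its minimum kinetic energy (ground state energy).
430.075 neV

Using the uncertainty principle to estimate ground state energy:

1. The position uncertainty is approximately the confinement size:
   Δx ≈ L = 3.473e-09 m

2. From ΔxΔp ≥ ℏ/2, the minimum momentum uncertainty is:
   Δp ≈ ℏ/(2L) = 1.518e-26 kg·m/s

3. The kinetic energy is approximately:
   KE ≈ (Δp)²/(2m) = (1.518e-26)²/(2 × 1.673e-27 kg)
   KE ≈ 6.891e-26 J = 430.075 neV

This is an order-of-magnitude estimate of the ground state energy.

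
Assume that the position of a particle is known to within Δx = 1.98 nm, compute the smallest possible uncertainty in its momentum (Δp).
2.663 × 10^-26 kg·m/s

Using the Heisenberg uncertainty principle:
ΔxΔp ≥ ℏ/2

The minimum uncertainty in momentum is:
Δp_min = ℏ/(2Δx)
Δp_min = (1.055e-34 J·s) / (2 × 1.980e-09 m)
Δp_min = 2.663e-26 kg·m/s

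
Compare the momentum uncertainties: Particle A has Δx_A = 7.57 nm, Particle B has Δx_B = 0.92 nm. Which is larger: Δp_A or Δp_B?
Particle B has the larger minimum momentum uncertainty, by a factor of 8.23.

For each particle, the minimum momentum uncertainty is Δp_min = ℏ/(2Δx):

Particle A: Δp_A = ℏ/(2×7.570e-09 m) = 6.965e-27 kg·m/s
Particle B: Δp_B = ℏ/(2×9.200e-10 m) = 5.731e-26 kg·m/s

Ratio: Δp_B/Δp_A = 8.23

Since Δp_min ∝ 1/Δx, the particle with smaller position uncertainty (B) has larger momentum uncertainty.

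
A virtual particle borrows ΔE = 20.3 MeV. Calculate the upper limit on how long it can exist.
16.212 ys

Using the energy-time uncertainty principle:
ΔEΔt ≥ ℏ/2

For a virtual particle borrowing energy ΔE, the maximum lifetime is:
Δt_max = ℏ/(2ΔE)

Converting energy:
ΔE = 20.3 MeV = 3.252e-12 J

Δt_max = (1.055e-34 J·s) / (2 × 3.252e-12 J)
Δt_max = 1.621e-23 s = 16.212 ys

Virtual particles with higher borrowed energy exist for shorter times.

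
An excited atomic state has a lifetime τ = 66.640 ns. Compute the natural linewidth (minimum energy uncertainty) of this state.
4.939 neV

Using the energy-time uncertainty principle:
ΔEΔt ≥ ℏ/2

The lifetime τ represents the time uncertainty Δt.
The natural linewidth (minimum energy uncertainty) is:

ΔE = ℏ/(2τ)
ΔE = (1.055e-34 J·s) / (2 × 6.664e-08 s)
ΔE = 7.912e-28 J = 4.939 neV

This natural linewidth limits the precision of spectroscopic measurements.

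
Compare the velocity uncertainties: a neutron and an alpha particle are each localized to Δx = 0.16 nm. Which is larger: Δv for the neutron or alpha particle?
The neutron has the larger minimum velocity uncertainty, by a ratio of 4.0.

For both particles, Δp_min = ℏ/(2Δx) = 3.296e-25 kg·m/s (same for both).

The velocity uncertainty is Δv = Δp/m:
- neutron: Δv = 3.296e-25 / 1.675e-27 = 1.968e+02 m/s = 196.757 m/s
- alpha particle: Δv = 3.296e-25 / 6.645e-27 = 4.960e+01 m/s = 49.597 m/s

Ratio: 1.968e+02 / 4.960e+01 = 4.0

The lighter particle has larger velocity uncertainty because Δv ∝ 1/m.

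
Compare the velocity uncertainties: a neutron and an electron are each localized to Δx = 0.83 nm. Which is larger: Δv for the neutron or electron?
The electron has the larger minimum velocity uncertainty, by a ratio of 1838.7.

For both particles, Δp_min = ℏ/(2Δx) = 6.353e-26 kg·m/s (same for both).

The velocity uncertainty is Δv = Δp/m:
- neutron: Δv = 6.353e-26 / 1.675e-27 = 3.793e+01 m/s = 37.929 m/s
- electron: Δv = 6.353e-26 / 9.109e-31 = 6.974e+04 m/s = 69.740 km/s

Ratio: 6.974e+04 / 3.793e+01 = 1838.7

The lighter particle has larger velocity uncertainty because Δv ∝ 1/m.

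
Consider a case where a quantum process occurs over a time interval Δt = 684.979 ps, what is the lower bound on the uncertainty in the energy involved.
480.461 neV

Using the energy-time uncertainty principle:
ΔEΔt ≥ ℏ/2

The minimum uncertainty in energy is:
ΔE_min = ℏ/(2Δt)
ΔE_min = (1.055e-34 J·s) / (2 × 6.850e-10 s)
ΔE_min = 7.698e-26 J = 480.461 neV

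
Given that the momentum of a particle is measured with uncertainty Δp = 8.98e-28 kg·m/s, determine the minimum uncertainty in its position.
58.718 nm

Using the Heisenberg uncertainty principle:
ΔxΔp ≥ ℏ/2

The minimum uncertainty in position is:
Δx_min = ℏ/(2Δp)
Δx_min = (1.055e-34 J·s) / (2 × 8.980e-28 kg·m/s)
Δx_min = 5.872e-08 m = 58.718 nm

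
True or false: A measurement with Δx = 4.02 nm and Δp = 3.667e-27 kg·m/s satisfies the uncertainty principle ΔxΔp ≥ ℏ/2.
No, it violates the uncertainty principle (impossible measurement).

Calculate the product ΔxΔp:
ΔxΔp = (4.020e-09 m) × (3.667e-27 kg·m/s)
ΔxΔp = 1.474e-35 J·s

Compare to the minimum allowed value ℏ/2:
ℏ/2 = 5.273e-35 J·s

Since ΔxΔp = 1.474e-35 J·s < 5.273e-35 J·s = ℏ/2,
the measurement violates the uncertainty principle.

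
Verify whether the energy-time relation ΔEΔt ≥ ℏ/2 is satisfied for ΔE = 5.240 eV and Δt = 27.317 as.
No, it violates the uncertainty relation.

Calculate the product ΔEΔt:
ΔE = 5.240 eV = 8.395e-19 J
ΔEΔt = (8.395e-19 J) × (2.732e-17 s)
ΔEΔt = 2.293e-35 J·s

Compare to the minimum allowed value ℏ/2:
ℏ/2 = 5.273e-35 J·s

Since ΔEΔt = 2.293e-35 J·s < 5.273e-35 J·s = ℏ/2,
this violates the uncertainty relation.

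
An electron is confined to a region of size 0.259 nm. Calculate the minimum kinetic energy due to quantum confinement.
141.992 meV

Using the uncertainty principle:

1. Position uncertainty: Δx ≈ 2.590e-10 m
2. Minimum momentum uncertainty: Δp = ℏ/(2Δx) = 2.036e-25 kg·m/s
3. Minimum kinetic energy:
   KE = (Δp)²/(2m) = (2.036e-25)²/(2 × 9.109e-31 kg)
   KE = 2.275e-20 J = 141.992 meV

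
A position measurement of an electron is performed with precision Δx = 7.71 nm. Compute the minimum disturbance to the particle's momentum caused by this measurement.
6.839 × 10^-27 kg·m/s

The uncertainty principle implies that measuring position disturbs momentum:
ΔxΔp ≥ ℏ/2

When we measure position with precision Δx, we necessarily introduce a momentum uncertainty:
Δp ≥ ℏ/(2Δx)
Δp_min = (1.055e-34 J·s) / (2 × 7.710e-09 m)
Δp_min = 6.839e-27 kg·m/s

The more precisely we measure position, the greater the momentum disturbance.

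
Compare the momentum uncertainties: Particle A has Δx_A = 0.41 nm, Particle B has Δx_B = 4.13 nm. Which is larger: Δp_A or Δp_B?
Particle A has the larger minimum momentum uncertainty, by a factor of 10.07.

For each particle, the minimum momentum uncertainty is Δp_min = ℏ/(2Δx):

Particle A: Δp_A = ℏ/(2×4.100e-10 m) = 1.286e-25 kg·m/s
Particle B: Δp_B = ℏ/(2×4.130e-09 m) = 1.277e-26 kg·m/s

Ratio: Δp_A/Δp_B = 10.07

Since Δp_min ∝ 1/Δx, the particle with smaller position uncertainty (A) has larger momentum uncertainty.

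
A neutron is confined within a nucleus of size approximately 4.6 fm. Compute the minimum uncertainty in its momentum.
1.146 × 10^-20 kg·m/s

Using the Heisenberg uncertainty principle:
ΔxΔp ≥ ℏ/2

With Δx ≈ L = 4.600e-15 m (the confinement size):
Δp_min = ℏ/(2Δx)
Δp_min = (1.055e-34 J·s) / (2 × 4.600e-15 m)
Δp_min = 1.146e-20 kg·m/s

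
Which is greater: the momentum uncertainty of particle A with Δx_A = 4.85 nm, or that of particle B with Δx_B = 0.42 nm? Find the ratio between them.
Particle B has the larger minimum momentum uncertainty, by a factor of 11.55.

For each particle, the minimum momentum uncertainty is Δp_min = ℏ/(2Δx):

Particle A: Δp_A = ℏ/(2×4.850e-09 m) = 1.087e-26 kg·m/s
Particle B: Δp_B = ℏ/(2×4.200e-10 m) = 1.255e-25 kg·m/s

Ratio: Δp_B/Δp_A = 11.55

Since Δp_min ∝ 1/Δx, the particle with smaller position uncertainty (B) has larger momentum uncertainty.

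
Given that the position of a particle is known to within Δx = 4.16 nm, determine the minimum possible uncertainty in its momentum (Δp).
1.268 × 10^-26 kg·m/s

Using the Heisenberg uncertainty principle:
ΔxΔp ≥ ℏ/2

The minimum uncertainty in momentum is:
Δp_min = ℏ/(2Δx)
Δp_min = (1.055e-34 J·s) / (2 × 4.160e-09 m)
Δp_min = 1.268e-26 kg·m/s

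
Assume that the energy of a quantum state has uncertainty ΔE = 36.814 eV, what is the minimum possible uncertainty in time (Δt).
8.940 as

Using the energy-time uncertainty principle:
ΔEΔt ≥ ℏ/2

The minimum uncertainty in time is:
Δt_min = ℏ/(2ΔE)
Δt_min = (1.055e-34 J·s) / (2 × 5.898e-18 J)
Δt_min = 8.940e-18 s = 8.940 as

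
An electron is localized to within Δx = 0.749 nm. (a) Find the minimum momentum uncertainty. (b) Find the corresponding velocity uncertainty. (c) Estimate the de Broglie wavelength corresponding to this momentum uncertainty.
(a) Δp_min = 7.040 × 10^-26 kg·m/s
(b) Δv_min = 77.281 km/s
(c) λ_dB = 9.412 nm

Step-by-step:

(a) From the uncertainty principle:
Δp_min = ℏ/(2Δx) = (1.055e-34 J·s)/(2 × 7.490e-10 m) = 7.040e-26 kg·m/s

(b) The velocity uncertainty:
Δv = Δp/m = (7.040e-26 kg·m/s)/(9.109e-31 kg) = 7.728e+04 m/s = 77.281 km/s

(c) The de Broglie wavelength for this momentum:
λ = h/p = (6.626e-34 J·s)/(7.040e-26 kg·m/s) = 9.412e-09 m = 9.412 nm

Note: The de Broglie wavelength is comparable to the localization size, as expected from wave-particle duality.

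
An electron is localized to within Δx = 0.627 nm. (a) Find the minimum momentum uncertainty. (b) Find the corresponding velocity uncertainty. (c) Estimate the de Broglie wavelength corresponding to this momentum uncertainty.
(a) Δp_min = 8.410 × 10^-26 kg·m/s
(b) Δv_min = 92.319 km/s
(c) λ_dB = 7.879 nm

Step-by-step:

(a) From the uncertainty principle:
Δp_min = ℏ/(2Δx) = (1.055e-34 J·s)/(2 × 6.270e-10 m) = 8.410e-26 kg·m/s

(b) The velocity uncertainty:
Δv = Δp/m = (8.410e-26 kg·m/s)/(9.109e-31 kg) = 9.232e+04 m/s = 92.319 km/s

(c) The de Broglie wavelength for this momentum:
λ = h/p = (6.626e-34 J·s)/(8.410e-26 kg·m/s) = 7.879e-09 m = 7.879 nm

Note: The de Broglie wavelength is comparable to the localization size, as expected from wave-particle duality.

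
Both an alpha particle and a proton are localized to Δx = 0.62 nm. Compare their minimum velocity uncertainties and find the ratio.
The proton has the larger minimum velocity uncertainty, by a ratio of 4.0.

For both particles, Δp_min = ℏ/(2Δx) = 8.505e-26 kg·m/s (same for both).

The velocity uncertainty is Δv = Δp/m:
- alpha particle: Δv = 8.505e-26 / 6.645e-27 = 1.280e+01 m/s = 12.799 m/s
- proton: Δv = 8.505e-26 / 1.673e-27 = 5.085e+01 m/s = 50.846 m/s

Ratio: 5.085e+01 / 1.280e+01 = 4.0

The lighter particle has larger velocity uncertainty because Δv ∝ 1/m.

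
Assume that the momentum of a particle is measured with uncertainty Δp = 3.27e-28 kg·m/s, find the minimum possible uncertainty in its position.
161.250 nm

Using the Heisenberg uncertainty principle:
ΔxΔp ≥ ℏ/2

The minimum uncertainty in position is:
Δx_min = ℏ/(2Δp)
Δx_min = (1.055e-34 J·s) / (2 × 3.270e-28 kg·m/s)
Δx_min = 1.612e-07 m = 161.250 nm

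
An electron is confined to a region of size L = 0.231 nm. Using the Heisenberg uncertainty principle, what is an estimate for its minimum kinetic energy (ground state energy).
178.500 meV

Using the uncertainty principle to estimate ground state energy:

1. The position uncertainty is approximately the confinement size:
   Δx ≈ L = 2.310e-10 m

2. From ΔxΔp ≥ ℏ/2, the minimum momentum uncertainty is:
   Δp ≈ ℏ/(2L) = 2.283e-25 kg·m/s

3. The kinetic energy is approximately:
   KE ≈ (Δp)²/(2m) = (2.283e-25)²/(2 × 9.109e-31 kg)
   KE ≈ 2.860e-20 J = 178.500 meV

This is an order-of-magnitude estimate of the ground state energy.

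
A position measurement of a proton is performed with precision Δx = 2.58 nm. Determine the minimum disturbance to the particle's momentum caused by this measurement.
2.044 × 10^-26 kg·m/s

The uncertainty principle implies that measuring position disturbs momentum:
ΔxΔp ≥ ℏ/2

When we measure position with precision Δx, we necessarily introduce a momentum uncertainty:
Δp ≥ ℏ/(2Δx)
Δp_min = (1.055e-34 J·s) / (2 × 2.580e-09 m)
Δp_min = 2.044e-26 kg·m/s

The more precisely we measure position, the greater the momentum disturbance.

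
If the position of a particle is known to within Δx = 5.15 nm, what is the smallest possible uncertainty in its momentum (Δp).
1.024 × 10^-26 kg·m/s

Using the Heisenberg uncertainty principle:
ΔxΔp ≥ ℏ/2

The minimum uncertainty in momentum is:
Δp_min = ℏ/(2Δx)
Δp_min = (1.055e-34 J·s) / (2 × 5.150e-09 m)
Δp_min = 1.024e-26 kg·m/s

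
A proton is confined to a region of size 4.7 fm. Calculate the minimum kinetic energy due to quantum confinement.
234.833 keV

Using the uncertainty principle:

1. Position uncertainty: Δx ≈ 4.700e-15 m
2. Minimum momentum uncertainty: Δp = ℏ/(2Δx) = 1.122e-20 kg·m/s
3. Minimum kinetic energy:
   KE = (Δp)²/(2m) = (1.122e-20)²/(2 × 1.673e-27 kg)
   KE = 3.762e-14 J = 234.833 keV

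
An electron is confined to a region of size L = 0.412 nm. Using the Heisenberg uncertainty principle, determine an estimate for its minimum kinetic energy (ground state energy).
56.114 meV

Using the uncertainty principle to estimate ground state energy:

1. The position uncertainty is approximately the confinement size:
   Δx ≈ L = 4.120e-10 m

2. From ΔxΔp ≥ ℏ/2, the minimum momentum uncertainty is:
   Δp ≈ ℏ/(2L) = 1.280e-25 kg·m/s

3. The kinetic energy is approximately:
   KE ≈ (Δp)²/(2m) = (1.280e-25)²/(2 × 9.109e-31 kg)
   KE ≈ 8.990e-21 J = 56.114 meV

This is an order-of-magnitude estimate of the ground state energy.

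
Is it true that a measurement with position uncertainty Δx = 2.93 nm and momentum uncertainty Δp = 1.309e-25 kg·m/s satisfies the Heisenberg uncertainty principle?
Yes, it satisfies the uncertainty principle.

Calculate the product ΔxΔp:
ΔxΔp = (2.930e-09 m) × (1.309e-25 kg·m/s)
ΔxΔp = 3.835e-34 J·s

Compare to the minimum allowed value ℏ/2:
ℏ/2 = 5.273e-35 J·s

Since ΔxΔp = 3.835e-34 J·s ≥ 5.273e-35 J·s = ℏ/2,
the measurement satisfies the uncertainty principle.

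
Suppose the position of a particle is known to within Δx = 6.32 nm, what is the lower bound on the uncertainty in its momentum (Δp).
8.343 × 10^-27 kg·m/s

Using the Heisenberg uncertainty principle:
ΔxΔp ≥ ℏ/2

The minimum uncertainty in momentum is:
Δp_min = ℏ/(2Δx)
Δp_min = (1.055e-34 J·s) / (2 × 6.320e-09 m)
Δp_min = 8.343e-27 kg·m/s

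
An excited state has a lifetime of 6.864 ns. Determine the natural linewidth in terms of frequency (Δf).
11.593 MHz

Using the energy-time uncertainty principle and E = hf:
ΔEΔt ≥ ℏ/2
hΔf·Δt ≥ ℏ/2

The minimum frequency uncertainty is:
Δf = ℏ/(2hτ) = 1/(4πτ)
Δf = 1/(4π × 6.864e-09 s)
Δf = 1.159e+07 Hz = 11.593 MHz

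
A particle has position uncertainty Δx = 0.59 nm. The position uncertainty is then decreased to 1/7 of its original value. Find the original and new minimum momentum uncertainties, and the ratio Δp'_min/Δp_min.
Original Δp_min = 8.937 × 10^-26 kg·m/s; new Δp'_min = 6.256 × 10^-25 kg·m/s; ratio Δp'_min/Δp_min = 7.

From the uncertainty principle ΔxΔp ≥ ℏ/2, the minimum momentum uncertainty is Δp_min = ℏ/(2Δx).

Original (Δx = 0.59 nm = 5.900e-10 m):
Δp_min = (1.055e-34 J·s)/(2 × 5.900e-10 m) = 8.937e-26 kg·m/s

When Δx → (1/7)Δx:
Δp'_min = ℏ/(2 × (1/7)Δx) = 7 × ℏ/(2Δx) = 7 × Δp_min
Δp'_min = 7 × 8.937e-26 kg·m/s = 6.256e-25 kg·m/s

Since Δp_min ∝ 1/Δx, when Δx is decreased to 1/7 of its original value, Δp_min increases to 7 times its original value.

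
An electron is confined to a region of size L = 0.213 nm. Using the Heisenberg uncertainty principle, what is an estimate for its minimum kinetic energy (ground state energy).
209.944 meV

Using the uncertainty principle to estimate ground state energy:

1. The position uncertainty is approximately the confinement size:
   Δx ≈ L = 2.130e-10 m

2. From ΔxΔp ≥ ℏ/2, the minimum momentum uncertainty is:
   Δp ≈ ℏ/(2L) = 2.476e-25 kg·m/s

3. The kinetic energy is approximately:
   KE ≈ (Δp)²/(2m) = (2.476e-25)²/(2 × 9.109e-31 kg)
   KE ≈ 3.364e-20 J = 209.944 meV

This is an order-of-magnitude estimate of the ground state energy.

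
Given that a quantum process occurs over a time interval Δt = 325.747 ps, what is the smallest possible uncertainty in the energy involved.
1.010 μeV

Using the energy-time uncertainty principle:
ΔEΔt ≥ ℏ/2

The minimum uncertainty in energy is:
ΔE_min = ℏ/(2Δt)
ΔE_min = (1.055e-34 J·s) / (2 × 3.257e-10 s)
ΔE_min = 1.619e-25 J = 1.010 μeV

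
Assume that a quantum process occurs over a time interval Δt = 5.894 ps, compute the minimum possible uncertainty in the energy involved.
55.837 μeV

Using the energy-time uncertainty principle:
ΔEΔt ≥ ℏ/2

The minimum uncertainty in energy is:
ΔE_min = ℏ/(2Δt)
ΔE_min = (1.055e-34 J·s) / (2 × 5.894e-12 s)
ΔE_min = 8.946e-24 J = 55.837 μeV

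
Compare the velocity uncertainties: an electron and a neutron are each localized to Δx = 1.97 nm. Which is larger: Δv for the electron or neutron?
The electron has the larger minimum velocity uncertainty, by a ratio of 1838.7.

For both particles, Δp_min = ℏ/(2Δx) = 2.677e-26 kg·m/s (same for both).

The velocity uncertainty is Δv = Δp/m:
- electron: Δv = 2.677e-26 / 9.109e-31 = 2.938e+04 m/s = 29.383 km/s
- neutron: Δv = 2.677e-26 / 1.675e-27 = 1.598e+01 m/s = 15.980 m/s

Ratio: 2.938e+04 / 1.598e+01 = 1838.7

The lighter particle has larger velocity uncertainty because Δv ∝ 1/m.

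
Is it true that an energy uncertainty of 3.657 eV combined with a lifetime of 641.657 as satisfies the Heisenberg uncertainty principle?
Yes, it satisfies the uncertainty relation.

Calculate the product ΔEΔt:
ΔE = 3.657 eV = 5.859e-19 J
ΔEΔt = (5.859e-19 J) × (6.417e-16 s)
ΔEΔt = 3.760e-34 J·s

Compare to the minimum allowed value ℏ/2:
ℏ/2 = 5.273e-35 J·s

Since ΔEΔt = 3.760e-34 J·s ≥ 5.273e-35 J·s = ℏ/2,
this satisfies the uncertainty relation.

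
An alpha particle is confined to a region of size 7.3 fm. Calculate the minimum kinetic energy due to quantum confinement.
24.504 keV

Using the uncertainty principle:

1. Position uncertainty: Δx ≈ 7.300e-15 m
2. Minimum momentum uncertainty: Δp = ℏ/(2Δx) = 7.223e-21 kg·m/s
3. Minimum kinetic energy:
   KE = (Δp)²/(2m) = (7.223e-21)²/(2 × 6.645e-27 kg)
   KE = 3.926e-15 J = 24.504 keV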